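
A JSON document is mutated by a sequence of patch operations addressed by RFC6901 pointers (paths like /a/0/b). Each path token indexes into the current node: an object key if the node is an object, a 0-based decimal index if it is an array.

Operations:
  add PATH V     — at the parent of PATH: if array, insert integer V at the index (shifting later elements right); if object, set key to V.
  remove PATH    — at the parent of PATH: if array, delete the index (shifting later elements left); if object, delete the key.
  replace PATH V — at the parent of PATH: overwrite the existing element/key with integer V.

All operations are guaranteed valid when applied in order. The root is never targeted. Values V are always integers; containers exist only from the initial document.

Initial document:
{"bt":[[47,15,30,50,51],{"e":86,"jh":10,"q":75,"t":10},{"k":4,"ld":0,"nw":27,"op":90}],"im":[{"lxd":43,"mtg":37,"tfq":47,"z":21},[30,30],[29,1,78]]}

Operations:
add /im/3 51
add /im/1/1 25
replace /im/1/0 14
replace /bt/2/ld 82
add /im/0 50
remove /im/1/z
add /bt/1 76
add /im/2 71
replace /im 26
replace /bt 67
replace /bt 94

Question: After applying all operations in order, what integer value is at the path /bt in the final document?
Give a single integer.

Answer: 94

Derivation:
After op 1 (add /im/3 51): {"bt":[[47,15,30,50,51],{"e":86,"jh":10,"q":75,"t":10},{"k":4,"ld":0,"nw":27,"op":90}],"im":[{"lxd":43,"mtg":37,"tfq":47,"z":21},[30,30],[29,1,78],51]}
After op 2 (add /im/1/1 25): {"bt":[[47,15,30,50,51],{"e":86,"jh":10,"q":75,"t":10},{"k":4,"ld":0,"nw":27,"op":90}],"im":[{"lxd":43,"mtg":37,"tfq":47,"z":21},[30,25,30],[29,1,78],51]}
After op 3 (replace /im/1/0 14): {"bt":[[47,15,30,50,51],{"e":86,"jh":10,"q":75,"t":10},{"k":4,"ld":0,"nw":27,"op":90}],"im":[{"lxd":43,"mtg":37,"tfq":47,"z":21},[14,25,30],[29,1,78],51]}
After op 4 (replace /bt/2/ld 82): {"bt":[[47,15,30,50,51],{"e":86,"jh":10,"q":75,"t":10},{"k":4,"ld":82,"nw":27,"op":90}],"im":[{"lxd":43,"mtg":37,"tfq":47,"z":21},[14,25,30],[29,1,78],51]}
After op 5 (add /im/0 50): {"bt":[[47,15,30,50,51],{"e":86,"jh":10,"q":75,"t":10},{"k":4,"ld":82,"nw":27,"op":90}],"im":[50,{"lxd":43,"mtg":37,"tfq":47,"z":21},[14,25,30],[29,1,78],51]}
After op 6 (remove /im/1/z): {"bt":[[47,15,30,50,51],{"e":86,"jh":10,"q":75,"t":10},{"k":4,"ld":82,"nw":27,"op":90}],"im":[50,{"lxd":43,"mtg":37,"tfq":47},[14,25,30],[29,1,78],51]}
After op 7 (add /bt/1 76): {"bt":[[47,15,30,50,51],76,{"e":86,"jh":10,"q":75,"t":10},{"k":4,"ld":82,"nw":27,"op":90}],"im":[50,{"lxd":43,"mtg":37,"tfq":47},[14,25,30],[29,1,78],51]}
After op 8 (add /im/2 71): {"bt":[[47,15,30,50,51],76,{"e":86,"jh":10,"q":75,"t":10},{"k":4,"ld":82,"nw":27,"op":90}],"im":[50,{"lxd":43,"mtg":37,"tfq":47},71,[14,25,30],[29,1,78],51]}
After op 9 (replace /im 26): {"bt":[[47,15,30,50,51],76,{"e":86,"jh":10,"q":75,"t":10},{"k":4,"ld":82,"nw":27,"op":90}],"im":26}
After op 10 (replace /bt 67): {"bt":67,"im":26}
After op 11 (replace /bt 94): {"bt":94,"im":26}
Value at /bt: 94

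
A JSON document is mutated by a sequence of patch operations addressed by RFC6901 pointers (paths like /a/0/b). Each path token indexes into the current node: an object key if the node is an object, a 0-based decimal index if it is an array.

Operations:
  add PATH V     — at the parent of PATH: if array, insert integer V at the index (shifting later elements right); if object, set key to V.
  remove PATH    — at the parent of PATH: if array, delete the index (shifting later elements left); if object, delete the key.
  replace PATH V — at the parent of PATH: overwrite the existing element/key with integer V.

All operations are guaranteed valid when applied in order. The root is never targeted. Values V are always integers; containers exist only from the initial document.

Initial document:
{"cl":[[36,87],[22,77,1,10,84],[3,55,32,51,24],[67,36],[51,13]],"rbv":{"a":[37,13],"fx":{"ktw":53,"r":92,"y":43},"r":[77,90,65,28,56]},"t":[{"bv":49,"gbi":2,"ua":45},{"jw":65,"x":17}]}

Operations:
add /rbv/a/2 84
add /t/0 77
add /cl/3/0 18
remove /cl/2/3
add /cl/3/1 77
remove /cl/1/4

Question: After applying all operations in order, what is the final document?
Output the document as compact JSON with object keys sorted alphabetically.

Answer: {"cl":[[36,87],[22,77,1,10],[3,55,32,24],[18,77,67,36],[51,13]],"rbv":{"a":[37,13,84],"fx":{"ktw":53,"r":92,"y":43},"r":[77,90,65,28,56]},"t":[77,{"bv":49,"gbi":2,"ua":45},{"jw":65,"x":17}]}

Derivation:
After op 1 (add /rbv/a/2 84): {"cl":[[36,87],[22,77,1,10,84],[3,55,32,51,24],[67,36],[51,13]],"rbv":{"a":[37,13,84],"fx":{"ktw":53,"r":92,"y":43},"r":[77,90,65,28,56]},"t":[{"bv":49,"gbi":2,"ua":45},{"jw":65,"x":17}]}
After op 2 (add /t/0 77): {"cl":[[36,87],[22,77,1,10,84],[3,55,32,51,24],[67,36],[51,13]],"rbv":{"a":[37,13,84],"fx":{"ktw":53,"r":92,"y":43},"r":[77,90,65,28,56]},"t":[77,{"bv":49,"gbi":2,"ua":45},{"jw":65,"x":17}]}
After op 3 (add /cl/3/0 18): {"cl":[[36,87],[22,77,1,10,84],[3,55,32,51,24],[18,67,36],[51,13]],"rbv":{"a":[37,13,84],"fx":{"ktw":53,"r":92,"y":43},"r":[77,90,65,28,56]},"t":[77,{"bv":49,"gbi":2,"ua":45},{"jw":65,"x":17}]}
After op 4 (remove /cl/2/3): {"cl":[[36,87],[22,77,1,10,84],[3,55,32,24],[18,67,36],[51,13]],"rbv":{"a":[37,13,84],"fx":{"ktw":53,"r":92,"y":43},"r":[77,90,65,28,56]},"t":[77,{"bv":49,"gbi":2,"ua":45},{"jw":65,"x":17}]}
After op 5 (add /cl/3/1 77): {"cl":[[36,87],[22,77,1,10,84],[3,55,32,24],[18,77,67,36],[51,13]],"rbv":{"a":[37,13,84],"fx":{"ktw":53,"r":92,"y":43},"r":[77,90,65,28,56]},"t":[77,{"bv":49,"gbi":2,"ua":45},{"jw":65,"x":17}]}
After op 6 (remove /cl/1/4): {"cl":[[36,87],[22,77,1,10],[3,55,32,24],[18,77,67,36],[51,13]],"rbv":{"a":[37,13,84],"fx":{"ktw":53,"r":92,"y":43},"r":[77,90,65,28,56]},"t":[77,{"bv":49,"gbi":2,"ua":45},{"jw":65,"x":17}]}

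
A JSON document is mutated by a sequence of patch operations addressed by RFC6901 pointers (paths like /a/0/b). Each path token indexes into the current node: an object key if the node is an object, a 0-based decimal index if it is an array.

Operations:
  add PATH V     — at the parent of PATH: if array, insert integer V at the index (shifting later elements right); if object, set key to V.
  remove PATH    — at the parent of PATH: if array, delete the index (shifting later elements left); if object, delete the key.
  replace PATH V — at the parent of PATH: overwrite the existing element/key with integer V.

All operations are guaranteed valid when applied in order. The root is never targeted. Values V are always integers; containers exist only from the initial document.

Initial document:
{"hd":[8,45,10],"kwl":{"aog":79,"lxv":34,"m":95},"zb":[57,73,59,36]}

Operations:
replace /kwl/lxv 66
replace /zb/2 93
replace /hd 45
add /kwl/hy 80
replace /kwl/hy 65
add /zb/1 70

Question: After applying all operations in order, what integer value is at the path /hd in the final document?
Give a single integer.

Answer: 45

Derivation:
After op 1 (replace /kwl/lxv 66): {"hd":[8,45,10],"kwl":{"aog":79,"lxv":66,"m":95},"zb":[57,73,59,36]}
After op 2 (replace /zb/2 93): {"hd":[8,45,10],"kwl":{"aog":79,"lxv":66,"m":95},"zb":[57,73,93,36]}
After op 3 (replace /hd 45): {"hd":45,"kwl":{"aog":79,"lxv":66,"m":95},"zb":[57,73,93,36]}
After op 4 (add /kwl/hy 80): {"hd":45,"kwl":{"aog":79,"hy":80,"lxv":66,"m":95},"zb":[57,73,93,36]}
After op 5 (replace /kwl/hy 65): {"hd":45,"kwl":{"aog":79,"hy":65,"lxv":66,"m":95},"zb":[57,73,93,36]}
After op 6 (add /zb/1 70): {"hd":45,"kwl":{"aog":79,"hy":65,"lxv":66,"m":95},"zb":[57,70,73,93,36]}
Value at /hd: 45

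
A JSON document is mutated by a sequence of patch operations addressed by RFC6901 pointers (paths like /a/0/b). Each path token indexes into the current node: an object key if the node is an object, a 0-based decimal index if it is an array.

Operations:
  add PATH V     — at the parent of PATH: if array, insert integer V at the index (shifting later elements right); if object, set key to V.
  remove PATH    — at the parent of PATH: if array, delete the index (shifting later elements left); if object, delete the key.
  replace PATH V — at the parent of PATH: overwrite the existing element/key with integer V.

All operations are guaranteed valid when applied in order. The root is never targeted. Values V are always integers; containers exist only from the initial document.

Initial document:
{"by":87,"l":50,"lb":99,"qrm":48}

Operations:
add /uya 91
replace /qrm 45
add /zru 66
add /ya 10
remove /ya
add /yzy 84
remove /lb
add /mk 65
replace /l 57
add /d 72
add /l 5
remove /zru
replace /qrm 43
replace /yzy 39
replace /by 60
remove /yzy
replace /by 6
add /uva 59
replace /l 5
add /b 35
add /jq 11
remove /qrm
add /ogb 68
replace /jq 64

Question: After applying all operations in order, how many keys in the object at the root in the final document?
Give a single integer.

After op 1 (add /uya 91): {"by":87,"l":50,"lb":99,"qrm":48,"uya":91}
After op 2 (replace /qrm 45): {"by":87,"l":50,"lb":99,"qrm":45,"uya":91}
After op 3 (add /zru 66): {"by":87,"l":50,"lb":99,"qrm":45,"uya":91,"zru":66}
After op 4 (add /ya 10): {"by":87,"l":50,"lb":99,"qrm":45,"uya":91,"ya":10,"zru":66}
After op 5 (remove /ya): {"by":87,"l":50,"lb":99,"qrm":45,"uya":91,"zru":66}
After op 6 (add /yzy 84): {"by":87,"l":50,"lb":99,"qrm":45,"uya":91,"yzy":84,"zru":66}
After op 7 (remove /lb): {"by":87,"l":50,"qrm":45,"uya":91,"yzy":84,"zru":66}
After op 8 (add /mk 65): {"by":87,"l":50,"mk":65,"qrm":45,"uya":91,"yzy":84,"zru":66}
After op 9 (replace /l 57): {"by":87,"l":57,"mk":65,"qrm":45,"uya":91,"yzy":84,"zru":66}
After op 10 (add /d 72): {"by":87,"d":72,"l":57,"mk":65,"qrm":45,"uya":91,"yzy":84,"zru":66}
After op 11 (add /l 5): {"by":87,"d":72,"l":5,"mk":65,"qrm":45,"uya":91,"yzy":84,"zru":66}
After op 12 (remove /zru): {"by":87,"d":72,"l":5,"mk":65,"qrm":45,"uya":91,"yzy":84}
After op 13 (replace /qrm 43): {"by":87,"d":72,"l":5,"mk":65,"qrm":43,"uya":91,"yzy":84}
After op 14 (replace /yzy 39): {"by":87,"d":72,"l":5,"mk":65,"qrm":43,"uya":91,"yzy":39}
After op 15 (replace /by 60): {"by":60,"d":72,"l":5,"mk":65,"qrm":43,"uya":91,"yzy":39}
After op 16 (remove /yzy): {"by":60,"d":72,"l":5,"mk":65,"qrm":43,"uya":91}
After op 17 (replace /by 6): {"by":6,"d":72,"l":5,"mk":65,"qrm":43,"uya":91}
After op 18 (add /uva 59): {"by":6,"d":72,"l":5,"mk":65,"qrm":43,"uva":59,"uya":91}
After op 19 (replace /l 5): {"by":6,"d":72,"l":5,"mk":65,"qrm":43,"uva":59,"uya":91}
After op 20 (add /b 35): {"b":35,"by":6,"d":72,"l":5,"mk":65,"qrm":43,"uva":59,"uya":91}
After op 21 (add /jq 11): {"b":35,"by":6,"d":72,"jq":11,"l":5,"mk":65,"qrm":43,"uva":59,"uya":91}
After op 22 (remove /qrm): {"b":35,"by":6,"d":72,"jq":11,"l":5,"mk":65,"uva":59,"uya":91}
After op 23 (add /ogb 68): {"b":35,"by":6,"d":72,"jq":11,"l":5,"mk":65,"ogb":68,"uva":59,"uya":91}
After op 24 (replace /jq 64): {"b":35,"by":6,"d":72,"jq":64,"l":5,"mk":65,"ogb":68,"uva":59,"uya":91}
Size at the root: 9

Answer: 9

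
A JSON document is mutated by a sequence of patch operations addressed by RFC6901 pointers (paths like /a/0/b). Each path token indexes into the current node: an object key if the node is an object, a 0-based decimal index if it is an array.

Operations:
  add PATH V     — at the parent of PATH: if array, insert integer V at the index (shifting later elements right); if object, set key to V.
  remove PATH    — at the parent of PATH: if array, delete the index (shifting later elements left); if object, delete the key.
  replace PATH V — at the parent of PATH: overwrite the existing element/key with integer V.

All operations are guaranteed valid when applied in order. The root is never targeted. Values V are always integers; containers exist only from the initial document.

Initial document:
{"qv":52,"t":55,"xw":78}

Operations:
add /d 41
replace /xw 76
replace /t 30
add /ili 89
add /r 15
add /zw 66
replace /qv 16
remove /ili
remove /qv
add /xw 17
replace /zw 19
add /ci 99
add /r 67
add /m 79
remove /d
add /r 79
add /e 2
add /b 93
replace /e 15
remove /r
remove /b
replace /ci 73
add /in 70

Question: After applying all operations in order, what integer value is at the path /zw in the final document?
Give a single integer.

Answer: 19

Derivation:
After op 1 (add /d 41): {"d":41,"qv":52,"t":55,"xw":78}
After op 2 (replace /xw 76): {"d":41,"qv":52,"t":55,"xw":76}
After op 3 (replace /t 30): {"d":41,"qv":52,"t":30,"xw":76}
After op 4 (add /ili 89): {"d":41,"ili":89,"qv":52,"t":30,"xw":76}
After op 5 (add /r 15): {"d":41,"ili":89,"qv":52,"r":15,"t":30,"xw":76}
After op 6 (add /zw 66): {"d":41,"ili":89,"qv":52,"r":15,"t":30,"xw":76,"zw":66}
After op 7 (replace /qv 16): {"d":41,"ili":89,"qv":16,"r":15,"t":30,"xw":76,"zw":66}
After op 8 (remove /ili): {"d":41,"qv":16,"r":15,"t":30,"xw":76,"zw":66}
After op 9 (remove /qv): {"d":41,"r":15,"t":30,"xw":76,"zw":66}
After op 10 (add /xw 17): {"d":41,"r":15,"t":30,"xw":17,"zw":66}
After op 11 (replace /zw 19): {"d":41,"r":15,"t":30,"xw":17,"zw":19}
After op 12 (add /ci 99): {"ci":99,"d":41,"r":15,"t":30,"xw":17,"zw":19}
After op 13 (add /r 67): {"ci":99,"d":41,"r":67,"t":30,"xw":17,"zw":19}
After op 14 (add /m 79): {"ci":99,"d":41,"m":79,"r":67,"t":30,"xw":17,"zw":19}
After op 15 (remove /d): {"ci":99,"m":79,"r":67,"t":30,"xw":17,"zw":19}
After op 16 (add /r 79): {"ci":99,"m":79,"r":79,"t":30,"xw":17,"zw":19}
After op 17 (add /e 2): {"ci":99,"e":2,"m":79,"r":79,"t":30,"xw":17,"zw":19}
After op 18 (add /b 93): {"b":93,"ci":99,"e":2,"m":79,"r":79,"t":30,"xw":17,"zw":19}
After op 19 (replace /e 15): {"b":93,"ci":99,"e":15,"m":79,"r":79,"t":30,"xw":17,"zw":19}
After op 20 (remove /r): {"b":93,"ci":99,"e":15,"m":79,"t":30,"xw":17,"zw":19}
After op 21 (remove /b): {"ci":99,"e":15,"m":79,"t":30,"xw":17,"zw":19}
After op 22 (replace /ci 73): {"ci":73,"e":15,"m":79,"t":30,"xw":17,"zw":19}
After op 23 (add /in 70): {"ci":73,"e":15,"in":70,"m":79,"t":30,"xw":17,"zw":19}
Value at /zw: 19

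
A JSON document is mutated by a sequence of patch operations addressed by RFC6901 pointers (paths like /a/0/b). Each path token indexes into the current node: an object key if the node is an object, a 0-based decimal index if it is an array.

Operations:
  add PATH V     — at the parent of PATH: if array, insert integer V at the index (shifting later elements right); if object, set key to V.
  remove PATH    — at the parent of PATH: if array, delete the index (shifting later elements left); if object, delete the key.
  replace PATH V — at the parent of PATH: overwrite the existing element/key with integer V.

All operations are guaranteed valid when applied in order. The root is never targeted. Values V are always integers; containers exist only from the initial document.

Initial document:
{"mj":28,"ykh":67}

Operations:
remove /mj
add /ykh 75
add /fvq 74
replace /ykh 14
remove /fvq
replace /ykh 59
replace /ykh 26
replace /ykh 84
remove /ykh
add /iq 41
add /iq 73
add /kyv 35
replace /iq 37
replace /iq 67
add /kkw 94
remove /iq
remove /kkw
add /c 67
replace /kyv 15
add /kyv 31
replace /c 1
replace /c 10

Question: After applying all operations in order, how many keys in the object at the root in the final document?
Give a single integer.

After op 1 (remove /mj): {"ykh":67}
After op 2 (add /ykh 75): {"ykh":75}
After op 3 (add /fvq 74): {"fvq":74,"ykh":75}
After op 4 (replace /ykh 14): {"fvq":74,"ykh":14}
After op 5 (remove /fvq): {"ykh":14}
After op 6 (replace /ykh 59): {"ykh":59}
After op 7 (replace /ykh 26): {"ykh":26}
After op 8 (replace /ykh 84): {"ykh":84}
After op 9 (remove /ykh): {}
After op 10 (add /iq 41): {"iq":41}
After op 11 (add /iq 73): {"iq":73}
After op 12 (add /kyv 35): {"iq":73,"kyv":35}
After op 13 (replace /iq 37): {"iq":37,"kyv":35}
After op 14 (replace /iq 67): {"iq":67,"kyv":35}
After op 15 (add /kkw 94): {"iq":67,"kkw":94,"kyv":35}
After op 16 (remove /iq): {"kkw":94,"kyv":35}
After op 17 (remove /kkw): {"kyv":35}
After op 18 (add /c 67): {"c":67,"kyv":35}
After op 19 (replace /kyv 15): {"c":67,"kyv":15}
After op 20 (add /kyv 31): {"c":67,"kyv":31}
After op 21 (replace /c 1): {"c":1,"kyv":31}
After op 22 (replace /c 10): {"c":10,"kyv":31}
Size at the root: 2

Answer: 2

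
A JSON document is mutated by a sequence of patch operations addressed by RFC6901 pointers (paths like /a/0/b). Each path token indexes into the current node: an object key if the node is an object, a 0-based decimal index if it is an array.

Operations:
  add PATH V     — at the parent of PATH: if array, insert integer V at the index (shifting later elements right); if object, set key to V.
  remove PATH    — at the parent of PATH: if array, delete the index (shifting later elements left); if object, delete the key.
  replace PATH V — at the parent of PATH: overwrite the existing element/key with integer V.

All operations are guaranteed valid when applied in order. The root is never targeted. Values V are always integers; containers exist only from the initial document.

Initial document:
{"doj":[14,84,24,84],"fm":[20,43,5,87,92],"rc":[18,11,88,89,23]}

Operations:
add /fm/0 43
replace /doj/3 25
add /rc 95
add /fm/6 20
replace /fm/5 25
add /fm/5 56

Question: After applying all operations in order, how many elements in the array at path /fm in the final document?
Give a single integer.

Answer: 8

Derivation:
After op 1 (add /fm/0 43): {"doj":[14,84,24,84],"fm":[43,20,43,5,87,92],"rc":[18,11,88,89,23]}
After op 2 (replace /doj/3 25): {"doj":[14,84,24,25],"fm":[43,20,43,5,87,92],"rc":[18,11,88,89,23]}
After op 3 (add /rc 95): {"doj":[14,84,24,25],"fm":[43,20,43,5,87,92],"rc":95}
After op 4 (add /fm/6 20): {"doj":[14,84,24,25],"fm":[43,20,43,5,87,92,20],"rc":95}
After op 5 (replace /fm/5 25): {"doj":[14,84,24,25],"fm":[43,20,43,5,87,25,20],"rc":95}
After op 6 (add /fm/5 56): {"doj":[14,84,24,25],"fm":[43,20,43,5,87,56,25,20],"rc":95}
Size at path /fm: 8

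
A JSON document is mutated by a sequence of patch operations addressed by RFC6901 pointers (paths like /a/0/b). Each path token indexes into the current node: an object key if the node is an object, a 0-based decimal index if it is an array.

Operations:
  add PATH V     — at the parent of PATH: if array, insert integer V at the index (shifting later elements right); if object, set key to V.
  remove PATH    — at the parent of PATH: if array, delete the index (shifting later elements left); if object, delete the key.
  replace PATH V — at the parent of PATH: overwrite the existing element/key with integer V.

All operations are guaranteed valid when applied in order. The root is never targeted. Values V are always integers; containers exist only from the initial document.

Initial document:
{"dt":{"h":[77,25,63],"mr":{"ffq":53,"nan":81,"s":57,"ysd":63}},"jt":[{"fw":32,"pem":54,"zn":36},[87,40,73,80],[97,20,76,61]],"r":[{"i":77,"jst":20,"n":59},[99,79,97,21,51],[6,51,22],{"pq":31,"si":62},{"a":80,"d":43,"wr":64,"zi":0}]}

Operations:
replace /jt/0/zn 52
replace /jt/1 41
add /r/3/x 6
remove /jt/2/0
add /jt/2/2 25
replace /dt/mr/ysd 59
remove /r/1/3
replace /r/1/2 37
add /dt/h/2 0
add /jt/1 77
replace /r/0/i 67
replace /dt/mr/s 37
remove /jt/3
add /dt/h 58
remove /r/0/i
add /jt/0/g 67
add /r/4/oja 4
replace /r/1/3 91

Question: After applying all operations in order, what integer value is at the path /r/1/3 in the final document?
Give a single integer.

After op 1 (replace /jt/0/zn 52): {"dt":{"h":[77,25,63],"mr":{"ffq":53,"nan":81,"s":57,"ysd":63}},"jt":[{"fw":32,"pem":54,"zn":52},[87,40,73,80],[97,20,76,61]],"r":[{"i":77,"jst":20,"n":59},[99,79,97,21,51],[6,51,22],{"pq":31,"si":62},{"a":80,"d":43,"wr":64,"zi":0}]}
After op 2 (replace /jt/1 41): {"dt":{"h":[77,25,63],"mr":{"ffq":53,"nan":81,"s":57,"ysd":63}},"jt":[{"fw":32,"pem":54,"zn":52},41,[97,20,76,61]],"r":[{"i":77,"jst":20,"n":59},[99,79,97,21,51],[6,51,22],{"pq":31,"si":62},{"a":80,"d":43,"wr":64,"zi":0}]}
After op 3 (add /r/3/x 6): {"dt":{"h":[77,25,63],"mr":{"ffq":53,"nan":81,"s":57,"ysd":63}},"jt":[{"fw":32,"pem":54,"zn":52},41,[97,20,76,61]],"r":[{"i":77,"jst":20,"n":59},[99,79,97,21,51],[6,51,22],{"pq":31,"si":62,"x":6},{"a":80,"d":43,"wr":64,"zi":0}]}
After op 4 (remove /jt/2/0): {"dt":{"h":[77,25,63],"mr":{"ffq":53,"nan":81,"s":57,"ysd":63}},"jt":[{"fw":32,"pem":54,"zn":52},41,[20,76,61]],"r":[{"i":77,"jst":20,"n":59},[99,79,97,21,51],[6,51,22],{"pq":31,"si":62,"x":6},{"a":80,"d":43,"wr":64,"zi":0}]}
After op 5 (add /jt/2/2 25): {"dt":{"h":[77,25,63],"mr":{"ffq":53,"nan":81,"s":57,"ysd":63}},"jt":[{"fw":32,"pem":54,"zn":52},41,[20,76,25,61]],"r":[{"i":77,"jst":20,"n":59},[99,79,97,21,51],[6,51,22],{"pq":31,"si":62,"x":6},{"a":80,"d":43,"wr":64,"zi":0}]}
After op 6 (replace /dt/mr/ysd 59): {"dt":{"h":[77,25,63],"mr":{"ffq":53,"nan":81,"s":57,"ysd":59}},"jt":[{"fw":32,"pem":54,"zn":52},41,[20,76,25,61]],"r":[{"i":77,"jst":20,"n":59},[99,79,97,21,51],[6,51,22],{"pq":31,"si":62,"x":6},{"a":80,"d":43,"wr":64,"zi":0}]}
After op 7 (remove /r/1/3): {"dt":{"h":[77,25,63],"mr":{"ffq":53,"nan":81,"s":57,"ysd":59}},"jt":[{"fw":32,"pem":54,"zn":52},41,[20,76,25,61]],"r":[{"i":77,"jst":20,"n":59},[99,79,97,51],[6,51,22],{"pq":31,"si":62,"x":6},{"a":80,"d":43,"wr":64,"zi":0}]}
After op 8 (replace /r/1/2 37): {"dt":{"h":[77,25,63],"mr":{"ffq":53,"nan":81,"s":57,"ysd":59}},"jt":[{"fw":32,"pem":54,"zn":52},41,[20,76,25,61]],"r":[{"i":77,"jst":20,"n":59},[99,79,37,51],[6,51,22],{"pq":31,"si":62,"x":6},{"a":80,"d":43,"wr":64,"zi":0}]}
After op 9 (add /dt/h/2 0): {"dt":{"h":[77,25,0,63],"mr":{"ffq":53,"nan":81,"s":57,"ysd":59}},"jt":[{"fw":32,"pem":54,"zn":52},41,[20,76,25,61]],"r":[{"i":77,"jst":20,"n":59},[99,79,37,51],[6,51,22],{"pq":31,"si":62,"x":6},{"a":80,"d":43,"wr":64,"zi":0}]}
After op 10 (add /jt/1 77): {"dt":{"h":[77,25,0,63],"mr":{"ffq":53,"nan":81,"s":57,"ysd":59}},"jt":[{"fw":32,"pem":54,"zn":52},77,41,[20,76,25,61]],"r":[{"i":77,"jst":20,"n":59},[99,79,37,51],[6,51,22],{"pq":31,"si":62,"x":6},{"a":80,"d":43,"wr":64,"zi":0}]}
After op 11 (replace /r/0/i 67): {"dt":{"h":[77,25,0,63],"mr":{"ffq":53,"nan":81,"s":57,"ysd":59}},"jt":[{"fw":32,"pem":54,"zn":52},77,41,[20,76,25,61]],"r":[{"i":67,"jst":20,"n":59},[99,79,37,51],[6,51,22],{"pq":31,"si":62,"x":6},{"a":80,"d":43,"wr":64,"zi":0}]}
After op 12 (replace /dt/mr/s 37): {"dt":{"h":[77,25,0,63],"mr":{"ffq":53,"nan":81,"s":37,"ysd":59}},"jt":[{"fw":32,"pem":54,"zn":52},77,41,[20,76,25,61]],"r":[{"i":67,"jst":20,"n":59},[99,79,37,51],[6,51,22],{"pq":31,"si":62,"x":6},{"a":80,"d":43,"wr":64,"zi":0}]}
After op 13 (remove /jt/3): {"dt":{"h":[77,25,0,63],"mr":{"ffq":53,"nan":81,"s":37,"ysd":59}},"jt":[{"fw":32,"pem":54,"zn":52},77,41],"r":[{"i":67,"jst":20,"n":59},[99,79,37,51],[6,51,22],{"pq":31,"si":62,"x":6},{"a":80,"d":43,"wr":64,"zi":0}]}
After op 14 (add /dt/h 58): {"dt":{"h":58,"mr":{"ffq":53,"nan":81,"s":37,"ysd":59}},"jt":[{"fw":32,"pem":54,"zn":52},77,41],"r":[{"i":67,"jst":20,"n":59},[99,79,37,51],[6,51,22],{"pq":31,"si":62,"x":6},{"a":80,"d":43,"wr":64,"zi":0}]}
After op 15 (remove /r/0/i): {"dt":{"h":58,"mr":{"ffq":53,"nan":81,"s":37,"ysd":59}},"jt":[{"fw":32,"pem":54,"zn":52},77,41],"r":[{"jst":20,"n":59},[99,79,37,51],[6,51,22],{"pq":31,"si":62,"x":6},{"a":80,"d":43,"wr":64,"zi":0}]}
After op 16 (add /jt/0/g 67): {"dt":{"h":58,"mr":{"ffq":53,"nan":81,"s":37,"ysd":59}},"jt":[{"fw":32,"g":67,"pem":54,"zn":52},77,41],"r":[{"jst":20,"n":59},[99,79,37,51],[6,51,22],{"pq":31,"si":62,"x":6},{"a":80,"d":43,"wr":64,"zi":0}]}
After op 17 (add /r/4/oja 4): {"dt":{"h":58,"mr":{"ffq":53,"nan":81,"s":37,"ysd":59}},"jt":[{"fw":32,"g":67,"pem":54,"zn":52},77,41],"r":[{"jst":20,"n":59},[99,79,37,51],[6,51,22],{"pq":31,"si":62,"x":6},{"a":80,"d":43,"oja":4,"wr":64,"zi":0}]}
After op 18 (replace /r/1/3 91): {"dt":{"h":58,"mr":{"ffq":53,"nan":81,"s":37,"ysd":59}},"jt":[{"fw":32,"g":67,"pem":54,"zn":52},77,41],"r":[{"jst":20,"n":59},[99,79,37,91],[6,51,22],{"pq":31,"si":62,"x":6},{"a":80,"d":43,"oja":4,"wr":64,"zi":0}]}
Value at /r/1/3: 91

Answer: 91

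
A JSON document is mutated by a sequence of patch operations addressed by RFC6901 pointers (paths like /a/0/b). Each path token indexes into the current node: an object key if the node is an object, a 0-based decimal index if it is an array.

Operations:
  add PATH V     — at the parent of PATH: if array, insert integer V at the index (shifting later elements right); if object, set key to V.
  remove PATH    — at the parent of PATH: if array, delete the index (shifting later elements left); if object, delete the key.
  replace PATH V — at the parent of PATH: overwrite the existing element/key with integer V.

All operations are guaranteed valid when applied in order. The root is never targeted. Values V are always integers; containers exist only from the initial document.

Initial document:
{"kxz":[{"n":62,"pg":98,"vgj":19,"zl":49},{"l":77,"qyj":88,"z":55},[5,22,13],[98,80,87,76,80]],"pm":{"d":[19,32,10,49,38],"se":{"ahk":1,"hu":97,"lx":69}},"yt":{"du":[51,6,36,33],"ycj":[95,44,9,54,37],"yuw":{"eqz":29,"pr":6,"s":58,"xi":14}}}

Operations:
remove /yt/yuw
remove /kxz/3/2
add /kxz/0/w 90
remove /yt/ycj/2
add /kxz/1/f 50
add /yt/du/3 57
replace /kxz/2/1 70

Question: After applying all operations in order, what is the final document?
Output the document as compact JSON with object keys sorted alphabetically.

After op 1 (remove /yt/yuw): {"kxz":[{"n":62,"pg":98,"vgj":19,"zl":49},{"l":77,"qyj":88,"z":55},[5,22,13],[98,80,87,76,80]],"pm":{"d":[19,32,10,49,38],"se":{"ahk":1,"hu":97,"lx":69}},"yt":{"du":[51,6,36,33],"ycj":[95,44,9,54,37]}}
After op 2 (remove /kxz/3/2): {"kxz":[{"n":62,"pg":98,"vgj":19,"zl":49},{"l":77,"qyj":88,"z":55},[5,22,13],[98,80,76,80]],"pm":{"d":[19,32,10,49,38],"se":{"ahk":1,"hu":97,"lx":69}},"yt":{"du":[51,6,36,33],"ycj":[95,44,9,54,37]}}
After op 3 (add /kxz/0/w 90): {"kxz":[{"n":62,"pg":98,"vgj":19,"w":90,"zl":49},{"l":77,"qyj":88,"z":55},[5,22,13],[98,80,76,80]],"pm":{"d":[19,32,10,49,38],"se":{"ahk":1,"hu":97,"lx":69}},"yt":{"du":[51,6,36,33],"ycj":[95,44,9,54,37]}}
After op 4 (remove /yt/ycj/2): {"kxz":[{"n":62,"pg":98,"vgj":19,"w":90,"zl":49},{"l":77,"qyj":88,"z":55},[5,22,13],[98,80,76,80]],"pm":{"d":[19,32,10,49,38],"se":{"ahk":1,"hu":97,"lx":69}},"yt":{"du":[51,6,36,33],"ycj":[95,44,54,37]}}
After op 5 (add /kxz/1/f 50): {"kxz":[{"n":62,"pg":98,"vgj":19,"w":90,"zl":49},{"f":50,"l":77,"qyj":88,"z":55},[5,22,13],[98,80,76,80]],"pm":{"d":[19,32,10,49,38],"se":{"ahk":1,"hu":97,"lx":69}},"yt":{"du":[51,6,36,33],"ycj":[95,44,54,37]}}
After op 6 (add /yt/du/3 57): {"kxz":[{"n":62,"pg":98,"vgj":19,"w":90,"zl":49},{"f":50,"l":77,"qyj":88,"z":55},[5,22,13],[98,80,76,80]],"pm":{"d":[19,32,10,49,38],"se":{"ahk":1,"hu":97,"lx":69}},"yt":{"du":[51,6,36,57,33],"ycj":[95,44,54,37]}}
After op 7 (replace /kxz/2/1 70): {"kxz":[{"n":62,"pg":98,"vgj":19,"w":90,"zl":49},{"f":50,"l":77,"qyj":88,"z":55},[5,70,13],[98,80,76,80]],"pm":{"d":[19,32,10,49,38],"se":{"ahk":1,"hu":97,"lx":69}},"yt":{"du":[51,6,36,57,33],"ycj":[95,44,54,37]}}

Answer: {"kxz":[{"n":62,"pg":98,"vgj":19,"w":90,"zl":49},{"f":50,"l":77,"qyj":88,"z":55},[5,70,13],[98,80,76,80]],"pm":{"d":[19,32,10,49,38],"se":{"ahk":1,"hu":97,"lx":69}},"yt":{"du":[51,6,36,57,33],"ycj":[95,44,54,37]}}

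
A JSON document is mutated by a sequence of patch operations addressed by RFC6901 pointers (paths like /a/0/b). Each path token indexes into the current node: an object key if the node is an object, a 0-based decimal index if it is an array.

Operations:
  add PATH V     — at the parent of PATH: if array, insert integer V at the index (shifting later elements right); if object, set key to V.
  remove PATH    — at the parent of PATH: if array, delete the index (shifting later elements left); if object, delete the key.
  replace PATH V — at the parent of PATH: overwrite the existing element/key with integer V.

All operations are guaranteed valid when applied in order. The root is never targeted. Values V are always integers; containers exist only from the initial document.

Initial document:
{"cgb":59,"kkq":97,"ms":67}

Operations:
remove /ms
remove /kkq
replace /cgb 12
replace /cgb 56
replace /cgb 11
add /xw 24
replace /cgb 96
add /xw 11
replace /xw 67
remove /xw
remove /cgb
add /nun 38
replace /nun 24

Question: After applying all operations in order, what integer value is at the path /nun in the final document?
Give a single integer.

After op 1 (remove /ms): {"cgb":59,"kkq":97}
After op 2 (remove /kkq): {"cgb":59}
After op 3 (replace /cgb 12): {"cgb":12}
After op 4 (replace /cgb 56): {"cgb":56}
After op 5 (replace /cgb 11): {"cgb":11}
After op 6 (add /xw 24): {"cgb":11,"xw":24}
After op 7 (replace /cgb 96): {"cgb":96,"xw":24}
After op 8 (add /xw 11): {"cgb":96,"xw":11}
After op 9 (replace /xw 67): {"cgb":96,"xw":67}
After op 10 (remove /xw): {"cgb":96}
After op 11 (remove /cgb): {}
After op 12 (add /nun 38): {"nun":38}
After op 13 (replace /nun 24): {"nun":24}
Value at /nun: 24

Answer: 24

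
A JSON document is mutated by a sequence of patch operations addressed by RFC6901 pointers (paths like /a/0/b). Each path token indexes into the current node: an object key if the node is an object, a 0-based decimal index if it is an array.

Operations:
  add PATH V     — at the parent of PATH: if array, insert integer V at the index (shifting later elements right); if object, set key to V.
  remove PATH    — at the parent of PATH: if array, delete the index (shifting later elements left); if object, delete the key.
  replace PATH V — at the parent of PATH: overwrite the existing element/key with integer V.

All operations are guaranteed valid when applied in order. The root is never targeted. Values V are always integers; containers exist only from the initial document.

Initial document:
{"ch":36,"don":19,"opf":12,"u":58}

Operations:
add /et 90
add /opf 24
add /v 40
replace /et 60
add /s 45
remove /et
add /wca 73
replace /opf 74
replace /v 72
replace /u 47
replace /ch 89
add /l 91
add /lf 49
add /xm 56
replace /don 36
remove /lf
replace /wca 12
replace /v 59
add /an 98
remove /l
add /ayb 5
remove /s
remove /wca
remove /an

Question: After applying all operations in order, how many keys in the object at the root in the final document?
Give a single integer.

Answer: 7

Derivation:
After op 1 (add /et 90): {"ch":36,"don":19,"et":90,"opf":12,"u":58}
After op 2 (add /opf 24): {"ch":36,"don":19,"et":90,"opf":24,"u":58}
After op 3 (add /v 40): {"ch":36,"don":19,"et":90,"opf":24,"u":58,"v":40}
After op 4 (replace /et 60): {"ch":36,"don":19,"et":60,"opf":24,"u":58,"v":40}
After op 5 (add /s 45): {"ch":36,"don":19,"et":60,"opf":24,"s":45,"u":58,"v":40}
After op 6 (remove /et): {"ch":36,"don":19,"opf":24,"s":45,"u":58,"v":40}
After op 7 (add /wca 73): {"ch":36,"don":19,"opf":24,"s":45,"u":58,"v":40,"wca":73}
After op 8 (replace /opf 74): {"ch":36,"don":19,"opf":74,"s":45,"u":58,"v":40,"wca":73}
After op 9 (replace /v 72): {"ch":36,"don":19,"opf":74,"s":45,"u":58,"v":72,"wca":73}
After op 10 (replace /u 47): {"ch":36,"don":19,"opf":74,"s":45,"u":47,"v":72,"wca":73}
After op 11 (replace /ch 89): {"ch":89,"don":19,"opf":74,"s":45,"u":47,"v":72,"wca":73}
After op 12 (add /l 91): {"ch":89,"don":19,"l":91,"opf":74,"s":45,"u":47,"v":72,"wca":73}
After op 13 (add /lf 49): {"ch":89,"don":19,"l":91,"lf":49,"opf":74,"s":45,"u":47,"v":72,"wca":73}
After op 14 (add /xm 56): {"ch":89,"don":19,"l":91,"lf":49,"opf":74,"s":45,"u":47,"v":72,"wca":73,"xm":56}
After op 15 (replace /don 36): {"ch":89,"don":36,"l":91,"lf":49,"opf":74,"s":45,"u":47,"v":72,"wca":73,"xm":56}
After op 16 (remove /lf): {"ch":89,"don":36,"l":91,"opf":74,"s":45,"u":47,"v":72,"wca":73,"xm":56}
After op 17 (replace /wca 12): {"ch":89,"don":36,"l":91,"opf":74,"s":45,"u":47,"v":72,"wca":12,"xm":56}
After op 18 (replace /v 59): {"ch":89,"don":36,"l":91,"opf":74,"s":45,"u":47,"v":59,"wca":12,"xm":56}
After op 19 (add /an 98): {"an":98,"ch":89,"don":36,"l":91,"opf":74,"s":45,"u":47,"v":59,"wca":12,"xm":56}
After op 20 (remove /l): {"an":98,"ch":89,"don":36,"opf":74,"s":45,"u":47,"v":59,"wca":12,"xm":56}
After op 21 (add /ayb 5): {"an":98,"ayb":5,"ch":89,"don":36,"opf":74,"s":45,"u":47,"v":59,"wca":12,"xm":56}
After op 22 (remove /s): {"an":98,"ayb":5,"ch":89,"don":36,"opf":74,"u":47,"v":59,"wca":12,"xm":56}
After op 23 (remove /wca): {"an":98,"ayb":5,"ch":89,"don":36,"opf":74,"u":47,"v":59,"xm":56}
After op 24 (remove /an): {"ayb":5,"ch":89,"don":36,"opf":74,"u":47,"v":59,"xm":56}
Size at the root: 7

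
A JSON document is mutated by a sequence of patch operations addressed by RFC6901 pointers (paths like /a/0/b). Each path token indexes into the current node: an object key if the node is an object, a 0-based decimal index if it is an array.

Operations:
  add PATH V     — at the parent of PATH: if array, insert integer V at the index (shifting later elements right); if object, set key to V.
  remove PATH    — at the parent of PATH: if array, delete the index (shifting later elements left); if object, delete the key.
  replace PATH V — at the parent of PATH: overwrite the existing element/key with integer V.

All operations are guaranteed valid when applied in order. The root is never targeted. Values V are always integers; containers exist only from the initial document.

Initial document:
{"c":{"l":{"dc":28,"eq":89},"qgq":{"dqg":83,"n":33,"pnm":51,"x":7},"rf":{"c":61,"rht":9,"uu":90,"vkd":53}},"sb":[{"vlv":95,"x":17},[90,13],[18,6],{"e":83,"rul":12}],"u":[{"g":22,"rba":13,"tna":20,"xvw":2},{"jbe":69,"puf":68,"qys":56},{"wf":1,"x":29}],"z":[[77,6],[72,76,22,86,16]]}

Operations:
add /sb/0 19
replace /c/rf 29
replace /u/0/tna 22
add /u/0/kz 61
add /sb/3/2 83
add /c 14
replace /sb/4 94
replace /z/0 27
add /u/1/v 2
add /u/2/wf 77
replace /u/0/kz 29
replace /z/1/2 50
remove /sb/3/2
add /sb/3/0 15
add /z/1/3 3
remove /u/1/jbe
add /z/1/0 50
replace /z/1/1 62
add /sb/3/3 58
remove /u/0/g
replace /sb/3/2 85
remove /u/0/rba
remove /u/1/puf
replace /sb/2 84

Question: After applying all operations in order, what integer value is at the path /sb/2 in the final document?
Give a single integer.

After op 1 (add /sb/0 19): {"c":{"l":{"dc":28,"eq":89},"qgq":{"dqg":83,"n":33,"pnm":51,"x":7},"rf":{"c":61,"rht":9,"uu":90,"vkd":53}},"sb":[19,{"vlv":95,"x":17},[90,13],[18,6],{"e":83,"rul":12}],"u":[{"g":22,"rba":13,"tna":20,"xvw":2},{"jbe":69,"puf":68,"qys":56},{"wf":1,"x":29}],"z":[[77,6],[72,76,22,86,16]]}
After op 2 (replace /c/rf 29): {"c":{"l":{"dc":28,"eq":89},"qgq":{"dqg":83,"n":33,"pnm":51,"x":7},"rf":29},"sb":[19,{"vlv":95,"x":17},[90,13],[18,6],{"e":83,"rul":12}],"u":[{"g":22,"rba":13,"tna":20,"xvw":2},{"jbe":69,"puf":68,"qys":56},{"wf":1,"x":29}],"z":[[77,6],[72,76,22,86,16]]}
After op 3 (replace /u/0/tna 22): {"c":{"l":{"dc":28,"eq":89},"qgq":{"dqg":83,"n":33,"pnm":51,"x":7},"rf":29},"sb":[19,{"vlv":95,"x":17},[90,13],[18,6],{"e":83,"rul":12}],"u":[{"g":22,"rba":13,"tna":22,"xvw":2},{"jbe":69,"puf":68,"qys":56},{"wf":1,"x":29}],"z":[[77,6],[72,76,22,86,16]]}
After op 4 (add /u/0/kz 61): {"c":{"l":{"dc":28,"eq":89},"qgq":{"dqg":83,"n":33,"pnm":51,"x":7},"rf":29},"sb":[19,{"vlv":95,"x":17},[90,13],[18,6],{"e":83,"rul":12}],"u":[{"g":22,"kz":61,"rba":13,"tna":22,"xvw":2},{"jbe":69,"puf":68,"qys":56},{"wf":1,"x":29}],"z":[[77,6],[72,76,22,86,16]]}
After op 5 (add /sb/3/2 83): {"c":{"l":{"dc":28,"eq":89},"qgq":{"dqg":83,"n":33,"pnm":51,"x":7},"rf":29},"sb":[19,{"vlv":95,"x":17},[90,13],[18,6,83],{"e":83,"rul":12}],"u":[{"g":22,"kz":61,"rba":13,"tna":22,"xvw":2},{"jbe":69,"puf":68,"qys":56},{"wf":1,"x":29}],"z":[[77,6],[72,76,22,86,16]]}
After op 6 (add /c 14): {"c":14,"sb":[19,{"vlv":95,"x":17},[90,13],[18,6,83],{"e":83,"rul":12}],"u":[{"g":22,"kz":61,"rba":13,"tna":22,"xvw":2},{"jbe":69,"puf":68,"qys":56},{"wf":1,"x":29}],"z":[[77,6],[72,76,22,86,16]]}
After op 7 (replace /sb/4 94): {"c":14,"sb":[19,{"vlv":95,"x":17},[90,13],[18,6,83],94],"u":[{"g":22,"kz":61,"rba":13,"tna":22,"xvw":2},{"jbe":69,"puf":68,"qys":56},{"wf":1,"x":29}],"z":[[77,6],[72,76,22,86,16]]}
After op 8 (replace /z/0 27): {"c":14,"sb":[19,{"vlv":95,"x":17},[90,13],[18,6,83],94],"u":[{"g":22,"kz":61,"rba":13,"tna":22,"xvw":2},{"jbe":69,"puf":68,"qys":56},{"wf":1,"x":29}],"z":[27,[72,76,22,86,16]]}
After op 9 (add /u/1/v 2): {"c":14,"sb":[19,{"vlv":95,"x":17},[90,13],[18,6,83],94],"u":[{"g":22,"kz":61,"rba":13,"tna":22,"xvw":2},{"jbe":69,"puf":68,"qys":56,"v":2},{"wf":1,"x":29}],"z":[27,[72,76,22,86,16]]}
After op 10 (add /u/2/wf 77): {"c":14,"sb":[19,{"vlv":95,"x":17},[90,13],[18,6,83],94],"u":[{"g":22,"kz":61,"rba":13,"tna":22,"xvw":2},{"jbe":69,"puf":68,"qys":56,"v":2},{"wf":77,"x":29}],"z":[27,[72,76,22,86,16]]}
After op 11 (replace /u/0/kz 29): {"c":14,"sb":[19,{"vlv":95,"x":17},[90,13],[18,6,83],94],"u":[{"g":22,"kz":29,"rba":13,"tna":22,"xvw":2},{"jbe":69,"puf":68,"qys":56,"v":2},{"wf":77,"x":29}],"z":[27,[72,76,22,86,16]]}
After op 12 (replace /z/1/2 50): {"c":14,"sb":[19,{"vlv":95,"x":17},[90,13],[18,6,83],94],"u":[{"g":22,"kz":29,"rba":13,"tna":22,"xvw":2},{"jbe":69,"puf":68,"qys":56,"v":2},{"wf":77,"x":29}],"z":[27,[72,76,50,86,16]]}
After op 13 (remove /sb/3/2): {"c":14,"sb":[19,{"vlv":95,"x":17},[90,13],[18,6],94],"u":[{"g":22,"kz":29,"rba":13,"tna":22,"xvw":2},{"jbe":69,"puf":68,"qys":56,"v":2},{"wf":77,"x":29}],"z":[27,[72,76,50,86,16]]}
After op 14 (add /sb/3/0 15): {"c":14,"sb":[19,{"vlv":95,"x":17},[90,13],[15,18,6],94],"u":[{"g":22,"kz":29,"rba":13,"tna":22,"xvw":2},{"jbe":69,"puf":68,"qys":56,"v":2},{"wf":77,"x":29}],"z":[27,[72,76,50,86,16]]}
After op 15 (add /z/1/3 3): {"c":14,"sb":[19,{"vlv":95,"x":17},[90,13],[15,18,6],94],"u":[{"g":22,"kz":29,"rba":13,"tna":22,"xvw":2},{"jbe":69,"puf":68,"qys":56,"v":2},{"wf":77,"x":29}],"z":[27,[72,76,50,3,86,16]]}
After op 16 (remove /u/1/jbe): {"c":14,"sb":[19,{"vlv":95,"x":17},[90,13],[15,18,6],94],"u":[{"g":22,"kz":29,"rba":13,"tna":22,"xvw":2},{"puf":68,"qys":56,"v":2},{"wf":77,"x":29}],"z":[27,[72,76,50,3,86,16]]}
After op 17 (add /z/1/0 50): {"c":14,"sb":[19,{"vlv":95,"x":17},[90,13],[15,18,6],94],"u":[{"g":22,"kz":29,"rba":13,"tna":22,"xvw":2},{"puf":68,"qys":56,"v":2},{"wf":77,"x":29}],"z":[27,[50,72,76,50,3,86,16]]}
After op 18 (replace /z/1/1 62): {"c":14,"sb":[19,{"vlv":95,"x":17},[90,13],[15,18,6],94],"u":[{"g":22,"kz":29,"rba":13,"tna":22,"xvw":2},{"puf":68,"qys":56,"v":2},{"wf":77,"x":29}],"z":[27,[50,62,76,50,3,86,16]]}
After op 19 (add /sb/3/3 58): {"c":14,"sb":[19,{"vlv":95,"x":17},[90,13],[15,18,6,58],94],"u":[{"g":22,"kz":29,"rba":13,"tna":22,"xvw":2},{"puf":68,"qys":56,"v":2},{"wf":77,"x":29}],"z":[27,[50,62,76,50,3,86,16]]}
After op 20 (remove /u/0/g): {"c":14,"sb":[19,{"vlv":95,"x":17},[90,13],[15,18,6,58],94],"u":[{"kz":29,"rba":13,"tna":22,"xvw":2},{"puf":68,"qys":56,"v":2},{"wf":77,"x":29}],"z":[27,[50,62,76,50,3,86,16]]}
After op 21 (replace /sb/3/2 85): {"c":14,"sb":[19,{"vlv":95,"x":17},[90,13],[15,18,85,58],94],"u":[{"kz":29,"rba":13,"tna":22,"xvw":2},{"puf":68,"qys":56,"v":2},{"wf":77,"x":29}],"z":[27,[50,62,76,50,3,86,16]]}
After op 22 (remove /u/0/rba): {"c":14,"sb":[19,{"vlv":95,"x":17},[90,13],[15,18,85,58],94],"u":[{"kz":29,"tna":22,"xvw":2},{"puf":68,"qys":56,"v":2},{"wf":77,"x":29}],"z":[27,[50,62,76,50,3,86,16]]}
After op 23 (remove /u/1/puf): {"c":14,"sb":[19,{"vlv":95,"x":17},[90,13],[15,18,85,58],94],"u":[{"kz":29,"tna":22,"xvw":2},{"qys":56,"v":2},{"wf":77,"x":29}],"z":[27,[50,62,76,50,3,86,16]]}
After op 24 (replace /sb/2 84): {"c":14,"sb":[19,{"vlv":95,"x":17},84,[15,18,85,58],94],"u":[{"kz":29,"tna":22,"xvw":2},{"qys":56,"v":2},{"wf":77,"x":29}],"z":[27,[50,62,76,50,3,86,16]]}
Value at /sb/2: 84

Answer: 84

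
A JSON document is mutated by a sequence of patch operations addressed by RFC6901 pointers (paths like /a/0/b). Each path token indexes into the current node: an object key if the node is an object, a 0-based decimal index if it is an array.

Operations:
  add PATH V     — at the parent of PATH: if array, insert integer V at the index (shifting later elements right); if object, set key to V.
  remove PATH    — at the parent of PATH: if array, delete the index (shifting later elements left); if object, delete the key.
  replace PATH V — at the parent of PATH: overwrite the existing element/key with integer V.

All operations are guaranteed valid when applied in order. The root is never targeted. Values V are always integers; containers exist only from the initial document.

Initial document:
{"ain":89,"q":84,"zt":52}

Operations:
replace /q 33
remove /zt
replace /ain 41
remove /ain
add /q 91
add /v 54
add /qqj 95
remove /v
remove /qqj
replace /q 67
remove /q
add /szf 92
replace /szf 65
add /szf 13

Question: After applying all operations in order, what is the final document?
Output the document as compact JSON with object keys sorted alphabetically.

Answer: {"szf":13}

Derivation:
After op 1 (replace /q 33): {"ain":89,"q":33,"zt":52}
After op 2 (remove /zt): {"ain":89,"q":33}
After op 3 (replace /ain 41): {"ain":41,"q":33}
After op 4 (remove /ain): {"q":33}
After op 5 (add /q 91): {"q":91}
After op 6 (add /v 54): {"q":91,"v":54}
After op 7 (add /qqj 95): {"q":91,"qqj":95,"v":54}
After op 8 (remove /v): {"q":91,"qqj":95}
After op 9 (remove /qqj): {"q":91}
After op 10 (replace /q 67): {"q":67}
After op 11 (remove /q): {}
After op 12 (add /szf 92): {"szf":92}
After op 13 (replace /szf 65): {"szf":65}
After op 14 (add /szf 13): {"szf":13}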